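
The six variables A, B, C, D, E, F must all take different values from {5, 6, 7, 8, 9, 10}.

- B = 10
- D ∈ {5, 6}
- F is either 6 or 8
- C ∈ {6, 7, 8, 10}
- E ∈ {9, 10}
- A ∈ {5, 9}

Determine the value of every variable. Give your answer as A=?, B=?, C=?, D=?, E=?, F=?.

A=5, B=10, C=7, D=6, E=9, F=8

B must be 10 (only option left). Eliminate 10 elsewhere: C, E.
E's domain is down to {9}, so E = 9. Strike 9 from A.
A has just one choice, so A = 5. Strike 5 from D.
D has just one choice, so D = 6. Strike 6 from C, F.
F has just one choice, so F = 8. So C can't be 8.
C has just one choice, so C = 7.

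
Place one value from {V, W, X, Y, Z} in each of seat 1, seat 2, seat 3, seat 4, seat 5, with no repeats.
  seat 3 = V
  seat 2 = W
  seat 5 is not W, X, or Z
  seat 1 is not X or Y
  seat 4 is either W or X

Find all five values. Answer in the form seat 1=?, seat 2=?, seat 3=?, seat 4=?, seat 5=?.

seat 2 has just one choice, so seat 2 = W. Strike W from seat 1, seat 4.
seat 3 has just one choice, so seat 3 = V. So seat 1, seat 5 can't be V.
seat 4 has just one choice, so seat 4 = X.
seat 5 has just one choice, so seat 5 = Y.
That leaves seat 1 = Z.

seat 1=Z, seat 2=W, seat 3=V, seat 4=X, seat 5=Y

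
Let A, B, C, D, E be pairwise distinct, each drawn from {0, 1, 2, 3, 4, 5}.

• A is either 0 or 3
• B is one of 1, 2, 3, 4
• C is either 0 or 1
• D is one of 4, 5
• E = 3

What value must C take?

E must be 3 (only option left). Remove 3 from A, B.
A's domain is down to {0}, so A = 0. So C can't be 0.
So C = 1.

1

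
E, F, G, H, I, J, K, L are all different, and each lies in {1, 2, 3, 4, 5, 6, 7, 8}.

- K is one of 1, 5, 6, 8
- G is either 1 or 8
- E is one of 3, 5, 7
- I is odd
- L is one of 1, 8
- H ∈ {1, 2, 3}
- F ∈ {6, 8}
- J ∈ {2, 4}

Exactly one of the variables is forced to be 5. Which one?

Among the 8 variables, 4 fits only J (and all 8 values in {1, 2, 3, 4, 5, 6, 7, 8} must be used), so J = 4.
Among the 7 still-open variables, 2 fits only H (and all 7 values in {1, 2, 3, 5, 6, 7, 8} must be used), so H = 2.
The 2 variables G and L are confined to {1, 8}, which locks those values in; drop them from F, I, K.
F's domain is down to {6}, so F = 6. Strike 6 from K.
So 5 goes to K.

K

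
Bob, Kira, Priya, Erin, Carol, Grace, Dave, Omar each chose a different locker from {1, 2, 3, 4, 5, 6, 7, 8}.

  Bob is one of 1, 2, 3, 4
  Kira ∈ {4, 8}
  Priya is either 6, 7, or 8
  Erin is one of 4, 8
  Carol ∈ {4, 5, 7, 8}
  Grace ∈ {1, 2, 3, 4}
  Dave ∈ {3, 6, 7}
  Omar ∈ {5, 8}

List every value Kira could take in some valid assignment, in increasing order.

The 2 variables Kira and Erin are confined to {4, 8}, which locks those values in; drop them from Bob, Priya, Carol, Grace, Omar.
Omar must be 5 (only option left). Strike 5 from Carol.
Carol must be 7 (only option left). So Priya, Dave can't be 7.
Priya has just one choice, so Priya = 6. Strike 6 from Dave.
Dave must be 3 (only option left). So Bob, Grace can't be 3.
No further eliminations apply; Kira can still be any of 4, 8.

4, 8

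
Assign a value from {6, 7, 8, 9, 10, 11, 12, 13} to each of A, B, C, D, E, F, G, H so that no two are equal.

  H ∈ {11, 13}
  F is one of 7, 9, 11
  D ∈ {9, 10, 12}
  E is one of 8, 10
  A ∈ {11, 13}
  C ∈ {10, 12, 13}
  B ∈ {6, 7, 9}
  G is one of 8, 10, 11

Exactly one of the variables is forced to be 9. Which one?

The 8 variables together cover exactly {6, 7, 8, 9, 10, 11, 12, 13} — 8 values for 8 variables — and 6 appears only in B's list, so B = 6.
Among the 7 still-open variables, 7 fits only F (and all 7 values in {7, 8, 9, 10, 11, 12, 13} must be used), so F = 7.
Among the 6 still-open variables, 9 fits only D (and all 6 values in {8, 9, 10, 11, 12, 13} must be used), so D = 9.

D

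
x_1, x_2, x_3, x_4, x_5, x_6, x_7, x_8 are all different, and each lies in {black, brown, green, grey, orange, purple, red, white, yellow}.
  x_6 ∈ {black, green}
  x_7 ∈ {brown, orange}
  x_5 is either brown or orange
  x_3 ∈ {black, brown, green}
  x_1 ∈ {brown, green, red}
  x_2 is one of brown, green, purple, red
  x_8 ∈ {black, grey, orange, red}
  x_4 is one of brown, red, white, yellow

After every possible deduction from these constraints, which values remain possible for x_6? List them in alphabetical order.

black, green

x_5 and x_7 share exactly the 2 values {brown, orange}; by pigeonhole those values go to them, so strike brown, orange from x_1, x_2, x_3, x_4, x_8.
x_3 and x_6 share exactly the 2 values {black, green}; by pigeonhole those values go to them, so strike black, green from x_1, x_2, x_8.
That leaves x_1 = red. Strike red from x_2, x_4, x_8.
x_2 has just one choice, so x_2 = purple.
x_8 must be grey (only option left).
No further eliminations apply; x_6 can still be any of black, green.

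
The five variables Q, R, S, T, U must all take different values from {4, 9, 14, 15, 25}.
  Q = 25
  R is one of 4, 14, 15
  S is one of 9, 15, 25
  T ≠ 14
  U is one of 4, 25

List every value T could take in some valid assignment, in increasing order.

Q has just one choice, so Q = 25. Remove 25 from S, T, U.
That leaves U = 4. Eliminate 4 elsewhere: R, T.
The 3 still-open variables draw from only 3 values {9, 14, 15}, so each is used; only R can be 14, hence R = 14.
No further eliminations apply; T can still be any of 9, 15.

9, 15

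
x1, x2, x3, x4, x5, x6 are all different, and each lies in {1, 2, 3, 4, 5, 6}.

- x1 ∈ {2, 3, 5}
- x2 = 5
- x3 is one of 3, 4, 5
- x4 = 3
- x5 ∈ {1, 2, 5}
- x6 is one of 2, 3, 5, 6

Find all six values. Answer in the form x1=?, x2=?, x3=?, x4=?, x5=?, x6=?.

x2's domain is down to {5}, so x2 = 5. Eliminate 5 elsewhere: x1, x3, x5, x6.
x4 has just one choice, so x4 = 3. Strike 3 from x1, x3, x6.
x1's domain is down to {2}, so x1 = 2. Strike 2 from x5, x6.
x3's domain is down to {4}, so x3 = 4.
That leaves x5 = 1.
x6 has just one choice, so x6 = 6.

x1=2, x2=5, x3=4, x4=3, x5=1, x6=6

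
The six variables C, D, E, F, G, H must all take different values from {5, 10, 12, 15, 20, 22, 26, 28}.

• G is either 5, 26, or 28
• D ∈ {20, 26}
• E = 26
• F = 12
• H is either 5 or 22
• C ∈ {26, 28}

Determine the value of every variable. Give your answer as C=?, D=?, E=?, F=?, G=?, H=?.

E has just one choice, so E = 26. Strike 26 from C, D, G.
F must be 12 (only option left).
That leaves C = 28. Remove 28 from G.
D must be 20 (only option left).
G has just one choice, so G = 5. Strike 5 from H.
H must be 22 (only option left).

C=28, D=20, E=26, F=12, G=5, H=22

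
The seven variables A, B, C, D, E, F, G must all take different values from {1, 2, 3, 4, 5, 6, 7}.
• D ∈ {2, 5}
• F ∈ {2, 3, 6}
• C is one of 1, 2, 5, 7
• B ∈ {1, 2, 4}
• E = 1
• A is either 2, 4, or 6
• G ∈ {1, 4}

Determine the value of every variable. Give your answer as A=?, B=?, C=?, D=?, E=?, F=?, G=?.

A=6, B=2, C=7, D=5, E=1, F=3, G=4

E's domain is down to {1}, so E = 1. Strike 1 from B, C, G.
G's domain is down to {4}, so G = 4. Remove 4 from A, B.
B's domain is down to {2}, so B = 2. Eliminate 2 elsewhere: A, C, D, F.
D's domain is down to {5}, so D = 5. So C can't be 5.
That leaves A = 6. Strike 6 from F.
That leaves C = 7.
That leaves F = 3.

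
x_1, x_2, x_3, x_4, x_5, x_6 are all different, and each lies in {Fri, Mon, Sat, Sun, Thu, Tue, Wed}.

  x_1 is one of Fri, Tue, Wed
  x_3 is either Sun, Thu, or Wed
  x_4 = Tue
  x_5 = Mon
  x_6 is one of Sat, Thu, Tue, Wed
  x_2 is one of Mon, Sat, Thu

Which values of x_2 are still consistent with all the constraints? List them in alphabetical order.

x_4 has just one choice, so x_4 = Tue. Eliminate Tue elsewhere: x_1, x_6.
x_5 must be Mon (only option left). Strike Mon from x_2.
No further eliminations apply; x_2 can still be any of Sat, Thu.

Sat, Thu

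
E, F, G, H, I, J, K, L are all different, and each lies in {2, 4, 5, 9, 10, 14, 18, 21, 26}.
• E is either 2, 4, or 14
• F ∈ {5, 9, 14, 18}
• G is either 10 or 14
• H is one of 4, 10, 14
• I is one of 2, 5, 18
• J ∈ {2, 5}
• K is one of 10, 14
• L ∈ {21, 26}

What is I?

18

G and K share exactly the 2 values {10, 14}; by pigeonhole those values go to them, so strike 10, 14 from E, F, H.
That leaves H = 4. Remove 4 from E.
E's domain is down to {2}, so E = 2. So I, J can't be 2.
J has just one choice, so J = 5. So F, I can't be 5.
So I = 18.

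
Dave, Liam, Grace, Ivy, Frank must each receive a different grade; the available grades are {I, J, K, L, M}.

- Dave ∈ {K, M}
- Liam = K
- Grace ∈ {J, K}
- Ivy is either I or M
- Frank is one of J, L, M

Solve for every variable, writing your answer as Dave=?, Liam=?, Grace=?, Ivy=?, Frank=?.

Dave=M, Liam=K, Grace=J, Ivy=I, Frank=L

Liam must be K (only option left). Strike K from Dave, Grace.
Grace's domain is down to {J}, so Grace = J. Strike J from Frank.
Dave must be M (only option left). Remove M from Ivy, Frank.
Ivy's domain is down to {I}, so Ivy = I.
Frank has just one choice, so Frank = L.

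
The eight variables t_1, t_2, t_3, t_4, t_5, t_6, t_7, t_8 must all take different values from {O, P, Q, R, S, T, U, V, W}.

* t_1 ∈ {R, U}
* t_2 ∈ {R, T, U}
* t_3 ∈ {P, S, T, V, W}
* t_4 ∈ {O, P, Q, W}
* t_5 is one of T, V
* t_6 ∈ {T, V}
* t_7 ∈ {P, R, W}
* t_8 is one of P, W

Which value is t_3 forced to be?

t_5 and t_6 between them cover only {T, V} — a naked pair. Remove those values from t_2, t_3.
t_1 and t_2 share exactly the 2 values {R, U}; by pigeonhole those values go to them, so strike R, U from t_7.
t_7 and t_8 share exactly the 2 values {P, W}; by pigeonhole those values go to them, so strike P, W from t_3, t_4.
So t_3 = S.

S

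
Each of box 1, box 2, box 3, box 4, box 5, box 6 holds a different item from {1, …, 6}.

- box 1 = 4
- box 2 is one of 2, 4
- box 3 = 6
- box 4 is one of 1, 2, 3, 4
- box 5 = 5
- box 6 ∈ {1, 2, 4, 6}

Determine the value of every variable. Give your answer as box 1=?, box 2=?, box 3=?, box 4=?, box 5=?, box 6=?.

box 1's domain is down to {4}, so box 1 = 4. Eliminate 4 elsewhere: box 2, box 4, box 6.
box 2's domain is down to {2}, so box 2 = 2. Strike 2 from box 4, box 6.
box 3's domain is down to {6}, so box 3 = 6. Eliminate 6 elsewhere: box 6.
That leaves box 5 = 5.
box 6 has just one choice, so box 6 = 1. So box 4 can't be 1.
box 4 has just one choice, so box 4 = 3.

box 1=4, box 2=2, box 3=6, box 4=3, box 5=5, box 6=1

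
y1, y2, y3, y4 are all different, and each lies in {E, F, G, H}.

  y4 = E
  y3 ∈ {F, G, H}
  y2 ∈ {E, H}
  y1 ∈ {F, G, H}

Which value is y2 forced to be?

y4 has just one choice, so y4 = E. So y2 can't be E.
So y2 = H.

H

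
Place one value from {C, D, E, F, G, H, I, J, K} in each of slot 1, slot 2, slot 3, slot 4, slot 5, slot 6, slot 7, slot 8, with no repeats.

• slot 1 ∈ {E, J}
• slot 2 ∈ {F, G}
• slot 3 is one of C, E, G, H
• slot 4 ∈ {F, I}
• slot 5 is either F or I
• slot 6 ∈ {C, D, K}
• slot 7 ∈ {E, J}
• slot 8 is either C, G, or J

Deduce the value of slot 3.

H

The 2 variables slot 1 and slot 7 are confined to {E, J}, which locks those values in; drop them from slot 3, slot 8.
slot 4 and slot 5 between them cover only {F, I} — a naked pair. Remove those values from slot 2.
slot 2 has just one choice, so slot 2 = G. So slot 3, slot 8 can't be G.
slot 8's domain is down to {C}, so slot 8 = C. Eliminate C elsewhere: slot 3, slot 6.
So slot 3 = H.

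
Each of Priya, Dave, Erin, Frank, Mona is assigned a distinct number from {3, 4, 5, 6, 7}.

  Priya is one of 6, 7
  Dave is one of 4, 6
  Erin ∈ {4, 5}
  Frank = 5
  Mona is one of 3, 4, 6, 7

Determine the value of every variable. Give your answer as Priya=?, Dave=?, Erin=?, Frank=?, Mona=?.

Priya=7, Dave=6, Erin=4, Frank=5, Mona=3

Frank's domain is down to {5}, so Frank = 5. Remove 5 from Erin.
Erin has just one choice, so Erin = 4. Remove 4 from Dave, Mona.
Dave has just one choice, so Dave = 6. Strike 6 from Priya, Mona.
Priya has just one choice, so Priya = 7. Eliminate 7 elsewhere: Mona.
Mona's domain is down to {3}, so Mona = 3.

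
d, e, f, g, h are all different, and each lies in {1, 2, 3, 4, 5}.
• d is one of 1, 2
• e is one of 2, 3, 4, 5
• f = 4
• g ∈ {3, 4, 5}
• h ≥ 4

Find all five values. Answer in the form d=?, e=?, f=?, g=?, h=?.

d=1, e=2, f=4, g=3, h=5

f's domain is down to {4}, so f = 4. Eliminate 4 elsewhere: e, g, h.
h's domain is down to {5}, so h = 5. So e, g can't be 5.
That leaves g = 3. So e can't be 3.
e's domain is down to {2}, so e = 2. Remove 2 from d.
d's domain is down to {1}, so d = 1.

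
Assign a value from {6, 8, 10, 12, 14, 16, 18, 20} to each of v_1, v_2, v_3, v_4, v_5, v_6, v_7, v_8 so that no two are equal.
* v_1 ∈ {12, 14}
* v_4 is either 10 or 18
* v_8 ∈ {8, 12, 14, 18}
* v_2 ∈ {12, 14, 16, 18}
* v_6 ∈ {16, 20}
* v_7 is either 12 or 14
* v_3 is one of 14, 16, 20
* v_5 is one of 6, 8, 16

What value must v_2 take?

18

The 8 variables draw from only 8 values {6, 8, 10, 12, 14, 16, 18, 20}, so each is used; only v_5 can be 6, hence v_5 = 6.
The 7 still-open variables draw from only 7 values {8, 10, 12, 14, 16, 18, 20}, so each is used; only v_8 can be 8, hence v_8 = 8.
The 6 still-open variables draw from only 6 values {10, 12, 14, 16, 18, 20}, so each is used; only v_4 can be 10, hence v_4 = 10.
Among the 5 still-open variables, 18 fits only v_2 (and all 5 values in {12, 14, 16, 18, 20} must be used), so v_2 = 18.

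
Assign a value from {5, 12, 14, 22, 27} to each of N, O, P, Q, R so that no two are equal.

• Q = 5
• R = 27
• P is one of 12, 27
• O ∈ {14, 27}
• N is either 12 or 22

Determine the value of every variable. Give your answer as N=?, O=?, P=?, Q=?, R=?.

N=22, O=14, P=12, Q=5, R=27

Q must be 5 (only option left).
R must be 27 (only option left). So O, P can't be 27.
That leaves O = 14.
P's domain is down to {12}, so P = 12. Remove 12 from N.
N must be 22 (only option left).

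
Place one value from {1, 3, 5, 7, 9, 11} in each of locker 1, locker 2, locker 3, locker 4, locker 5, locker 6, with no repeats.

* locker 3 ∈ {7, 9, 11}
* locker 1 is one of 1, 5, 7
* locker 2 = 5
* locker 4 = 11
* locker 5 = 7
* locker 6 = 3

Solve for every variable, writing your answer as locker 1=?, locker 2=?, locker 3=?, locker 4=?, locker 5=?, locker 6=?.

locker 1=1, locker 2=5, locker 3=9, locker 4=11, locker 5=7, locker 6=3

locker 2 has just one choice, so locker 2 = 5. So locker 1 can't be 5.
That leaves locker 4 = 11. So locker 3 can't be 11.
That leaves locker 5 = 7. Strike 7 from locker 1, locker 3.
That leaves locker 6 = 3.
locker 1's domain is down to {1}, so locker 1 = 1.
locker 3's domain is down to {9}, so locker 3 = 9.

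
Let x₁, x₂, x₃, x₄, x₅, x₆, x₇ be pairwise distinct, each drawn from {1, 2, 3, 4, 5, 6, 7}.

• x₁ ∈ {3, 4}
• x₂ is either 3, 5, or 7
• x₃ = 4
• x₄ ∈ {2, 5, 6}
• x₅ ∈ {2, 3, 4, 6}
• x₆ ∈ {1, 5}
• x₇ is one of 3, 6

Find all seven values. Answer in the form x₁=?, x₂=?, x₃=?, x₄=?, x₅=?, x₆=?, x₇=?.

x₃'s domain is down to {4}, so x₃ = 4. Remove 4 from x₁, x₅.
x₁ has just one choice, so x₁ = 3. Remove 3 from x₂, x₅, x₇.
x₇ must be 6 (only option left). So x₄, x₅ can't be 6.
That leaves x₅ = 2. Eliminate 2 elsewhere: x₄.
x₄ has just one choice, so x₄ = 5. Eliminate 5 elsewhere: x₂, x₆.
x₆ must be 1 (only option left).
x₂ has just one choice, so x₂ = 7.

x₁=3, x₂=7, x₃=4, x₄=5, x₅=2, x₆=1, x₇=6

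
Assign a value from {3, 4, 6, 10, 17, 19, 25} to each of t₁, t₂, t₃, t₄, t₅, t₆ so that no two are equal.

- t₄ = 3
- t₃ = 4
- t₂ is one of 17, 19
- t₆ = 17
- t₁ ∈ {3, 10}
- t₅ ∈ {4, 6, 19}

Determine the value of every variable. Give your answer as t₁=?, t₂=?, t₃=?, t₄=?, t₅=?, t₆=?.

t₃'s domain is down to {4}, so t₃ = 4. Remove 4 from t₅.
t₄ must be 3 (only option left). Remove 3 from t₁.
t₆ has just one choice, so t₆ = 17. So t₂ can't be 17.
t₁ must be 10 (only option left).
t₂ has just one choice, so t₂ = 19. So t₅ can't be 19.
t₅ must be 6 (only option left).

t₁=10, t₂=19, t₃=4, t₄=3, t₅=6, t₆=17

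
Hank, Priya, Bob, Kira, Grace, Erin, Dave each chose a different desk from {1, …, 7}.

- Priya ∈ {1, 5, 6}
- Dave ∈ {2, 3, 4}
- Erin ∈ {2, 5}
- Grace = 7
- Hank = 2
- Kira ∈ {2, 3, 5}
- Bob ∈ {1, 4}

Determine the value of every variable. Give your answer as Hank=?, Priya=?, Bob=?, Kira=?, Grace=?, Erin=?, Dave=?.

Hank=2, Priya=6, Bob=1, Kira=3, Grace=7, Erin=5, Dave=4

Hank has just one choice, so Hank = 2. Strike 2 from Kira, Erin, Dave.
Grace must be 7 (only option left).
Erin must be 5 (only option left). Eliminate 5 elsewhere: Priya, Kira.
Kira has just one choice, so Kira = 3. Remove 3 from Dave.
Dave must be 4 (only option left). Eliminate 4 elsewhere: Bob.
Bob has just one choice, so Bob = 1. Strike 1 from Priya.
Priya must be 6 (only option left).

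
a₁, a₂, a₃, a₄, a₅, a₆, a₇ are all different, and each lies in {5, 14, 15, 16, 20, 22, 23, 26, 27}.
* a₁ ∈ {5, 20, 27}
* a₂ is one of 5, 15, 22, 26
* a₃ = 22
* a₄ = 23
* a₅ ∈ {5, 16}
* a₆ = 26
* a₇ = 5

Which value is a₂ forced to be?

a₃ must be 22 (only option left). Strike 22 from a₂.
a₄ must be 23 (only option left).
That leaves a₆ = 26. Eliminate 26 elsewhere: a₂.
a₇'s domain is down to {5}, so a₇ = 5. Remove 5 from a₁, a₂, a₅.
So a₂ = 15.

15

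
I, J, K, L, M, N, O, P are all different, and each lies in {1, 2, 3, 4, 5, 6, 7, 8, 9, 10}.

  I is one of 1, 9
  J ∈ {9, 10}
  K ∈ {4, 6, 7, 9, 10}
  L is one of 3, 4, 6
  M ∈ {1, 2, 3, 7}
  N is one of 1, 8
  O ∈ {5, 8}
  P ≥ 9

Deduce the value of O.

J and P between them cover only {9, 10} — a naked pair. Remove those values from I, K.
I must be 1 (only option left). Remove 1 from M, N.
N's domain is down to {8}, so N = 8. Strike 8 from O.
So O = 5.

5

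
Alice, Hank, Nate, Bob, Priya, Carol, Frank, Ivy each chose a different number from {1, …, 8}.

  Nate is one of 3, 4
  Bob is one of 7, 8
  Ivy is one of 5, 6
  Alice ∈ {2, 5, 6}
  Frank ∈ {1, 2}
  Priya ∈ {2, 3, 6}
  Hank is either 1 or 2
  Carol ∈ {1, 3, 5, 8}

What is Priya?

3

The 8 variables draw from only 8 values {1, 2, 3, 4, 5, 6, 7, 8}, so each is used; only Nate can be 4, hence Nate = 4.
The 7 still-open variables together cover exactly {1, 2, 3, 5, 6, 7, 8} — 7 values for 7 variables — and 7 appears only in Bob's list, so Bob = 7.
The 6 still-open variables together cover exactly {1, 2, 3, 5, 6, 8} — 6 values for 6 variables — and 8 appears only in Carol's list, so Carol = 8.
The 5 still-open variables draw from only 5 values {1, 2, 3, 5, 6}, so each is used; only Priya can be 3, hence Priya = 3.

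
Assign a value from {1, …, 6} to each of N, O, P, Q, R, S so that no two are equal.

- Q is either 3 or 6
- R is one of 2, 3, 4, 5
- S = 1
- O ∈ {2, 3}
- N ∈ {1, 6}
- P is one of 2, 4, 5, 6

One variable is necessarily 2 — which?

O

S has just one choice, so S = 1. Remove 1 from N.
N must be 6 (only option left). Remove 6 from P, Q.
That leaves Q = 3. So O, R can't be 3.
So 2 goes to O.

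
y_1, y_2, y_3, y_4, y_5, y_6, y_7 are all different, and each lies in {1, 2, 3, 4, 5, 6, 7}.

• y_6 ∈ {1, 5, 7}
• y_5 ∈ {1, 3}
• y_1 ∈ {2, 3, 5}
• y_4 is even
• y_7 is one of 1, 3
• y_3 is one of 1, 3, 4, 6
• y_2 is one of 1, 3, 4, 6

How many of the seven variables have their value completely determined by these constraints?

3

Among the 7 variables, 7 fits only y_6 (and all 7 values in {1, 2, 3, 4, 5, 6, 7} must be used), so y_6 = 7.
Among the 6 still-open variables, 5 fits only y_1 (and all 6 values in {1, 2, 3, 4, 5, 6} must be used), so y_1 = 5.
The 5 still-open variables draw from only 5 values {1, 2, 3, 4, 6}, so each is used; only y_4 can be 2, hence y_4 = 2.
y_5 and y_7 share exactly the 2 values {1, 3}; by pigeonhole those values go to them, so strike 1, 3 from y_2, y_3.
Determined: y_1=5, y_4=2, y_6=7. The other variables each still have more than one consistent value. That makes 3.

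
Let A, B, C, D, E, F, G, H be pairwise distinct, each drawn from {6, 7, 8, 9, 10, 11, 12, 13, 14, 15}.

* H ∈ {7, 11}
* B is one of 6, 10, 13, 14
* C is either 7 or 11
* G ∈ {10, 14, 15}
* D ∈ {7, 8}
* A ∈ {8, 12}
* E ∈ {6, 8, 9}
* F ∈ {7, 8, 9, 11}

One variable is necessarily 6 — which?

E

The 2 variables C and H are confined to {7, 11}, which locks those values in; drop them from D, F.
D's domain is down to {8}, so D = 8. So A, E, F can't be 8.
F has just one choice, so F = 9. Strike 9 from E.
So 6 goes to E.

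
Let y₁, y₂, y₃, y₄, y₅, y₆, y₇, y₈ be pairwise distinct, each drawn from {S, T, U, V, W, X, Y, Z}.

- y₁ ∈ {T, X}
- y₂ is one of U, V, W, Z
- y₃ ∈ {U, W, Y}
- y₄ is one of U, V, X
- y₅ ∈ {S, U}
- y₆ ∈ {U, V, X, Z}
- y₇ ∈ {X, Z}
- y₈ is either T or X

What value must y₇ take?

Z

The 8 variables together cover exactly {S, T, U, V, W, X, Y, Z} — 8 values for 8 variables — and S appears only in y₅'s list, so y₅ = S.
Among the 7 still-open variables, Y fits only y₃ (and all 7 values in {T, U, V, W, X, Y, Z} must be used), so y₃ = Y.
The 6 still-open variables together cover exactly {T, U, V, W, X, Z} — 6 values for 6 variables — and W appears only in y₂'s list, so y₂ = W.
y₁ and y₈ share exactly the 2 values {T, X}; by pigeonhole those values go to them, so strike T, X from y₄, y₆, y₇.
So y₇ = Z.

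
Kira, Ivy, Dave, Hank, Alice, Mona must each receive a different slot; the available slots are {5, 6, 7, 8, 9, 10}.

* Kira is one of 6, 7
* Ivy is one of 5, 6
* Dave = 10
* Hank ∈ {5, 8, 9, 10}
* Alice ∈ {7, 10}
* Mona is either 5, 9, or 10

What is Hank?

8

Dave must be 10 (only option left). Strike 10 from Hank, Alice, Mona.
That leaves Alice = 7. Eliminate 7 elsewhere: Kira.
Kira's domain is down to {6}, so Kira = 6. Eliminate 6 elsewhere: Ivy.
Ivy's domain is down to {5}, so Ivy = 5. Remove 5 from Hank, Mona.
That leaves Mona = 9. Eliminate 9 elsewhere: Hank.
So Hank = 8.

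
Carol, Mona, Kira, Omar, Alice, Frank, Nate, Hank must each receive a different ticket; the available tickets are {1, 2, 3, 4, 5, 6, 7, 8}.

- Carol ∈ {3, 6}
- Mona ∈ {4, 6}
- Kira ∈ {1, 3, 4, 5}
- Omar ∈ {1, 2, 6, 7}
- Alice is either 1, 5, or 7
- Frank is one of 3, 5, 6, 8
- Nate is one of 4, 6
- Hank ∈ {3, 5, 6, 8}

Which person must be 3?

Carol

The 8 variables together cover exactly {1, 2, 3, 4, 5, 6, 7, 8} — 8 values for 8 variables — and 2 appears only in Omar's list, so Omar = 2.
The 7 still-open variables together cover exactly {1, 3, 4, 5, 6, 7, 8} — 7 values for 7 variables — and 7 appears only in Alice's list, so Alice = 7.
Among the 6 still-open variables, 1 fits only Kira (and all 6 values in {1, 3, 4, 5, 6, 8} must be used), so Kira = 1.
Mona and Nate share exactly the 2 values {4, 6}; by pigeonhole those values go to them, so strike 4, 6 from Carol, Frank, Hank.
So 3 goes to Carol.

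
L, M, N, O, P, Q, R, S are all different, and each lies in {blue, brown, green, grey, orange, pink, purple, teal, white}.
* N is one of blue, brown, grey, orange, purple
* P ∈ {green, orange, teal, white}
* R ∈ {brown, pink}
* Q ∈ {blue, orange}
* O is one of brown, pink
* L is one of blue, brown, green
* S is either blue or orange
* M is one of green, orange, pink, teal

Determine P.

The 2 variables O and R are confined to {brown, pink}, which locks those values in; drop them from L, M, N.
Q and S share exactly the 2 values {blue, orange}; by pigeonhole those values go to them, so strike blue, orange from L, M, N, P.
L has just one choice, so L = green. Eliminate green elsewhere: M, P.
M's domain is down to {teal}, so M = teal. So P can't be teal.
So P = white.

white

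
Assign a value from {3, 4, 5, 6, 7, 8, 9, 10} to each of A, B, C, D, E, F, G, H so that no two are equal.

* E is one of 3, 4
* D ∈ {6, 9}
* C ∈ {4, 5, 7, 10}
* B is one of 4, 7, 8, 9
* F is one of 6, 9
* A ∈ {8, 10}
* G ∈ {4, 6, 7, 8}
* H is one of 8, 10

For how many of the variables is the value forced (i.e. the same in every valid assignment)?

2

Among the 8 variables, 3 fits only E (and all 8 values in {3, 4, 5, 6, 7, 8, 9, 10} must be used), so E = 3.
Among the 7 still-open variables, 5 fits only C (and all 7 values in {4, 5, 6, 7, 8, 9, 10} must be used), so C = 5.
A and H between them cover only {8, 10} — a naked pair. Remove those values from B, G.
D and F share exactly the 2 values {6, 9}; by pigeonhole those values go to them, so strike 6, 9 from B, G.
Determined: C=5, E=3. The other variables each still have more than one consistent value. That makes 2.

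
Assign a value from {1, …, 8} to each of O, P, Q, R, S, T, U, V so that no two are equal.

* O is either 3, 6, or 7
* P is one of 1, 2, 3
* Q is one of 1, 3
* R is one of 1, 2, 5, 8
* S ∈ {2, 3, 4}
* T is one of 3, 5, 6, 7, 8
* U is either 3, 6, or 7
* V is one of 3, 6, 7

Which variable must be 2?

P

Among the 8 variables, 4 fits only S (and all 8 values in {1, 2, 3, 4, 5, 6, 7, 8} must be used), so S = 4.
O, U, V between them cover only {3, 6, 7} — a naked triple. Remove those values from P, Q, T.
That leaves Q = 1. Strike 1 from P, R.
So 2 goes to P.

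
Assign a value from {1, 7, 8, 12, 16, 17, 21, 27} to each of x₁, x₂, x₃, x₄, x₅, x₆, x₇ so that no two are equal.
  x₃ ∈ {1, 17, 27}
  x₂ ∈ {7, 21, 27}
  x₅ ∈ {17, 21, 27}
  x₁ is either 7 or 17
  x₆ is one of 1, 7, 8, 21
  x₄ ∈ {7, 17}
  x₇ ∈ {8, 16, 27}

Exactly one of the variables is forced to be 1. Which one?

x₃

Among the 7 variables, 16 fits only x₇ (and all 7 values in {1, 7, 8, 16, 17, 21, 27} must be used), so x₇ = 16.
Among the 6 still-open variables, 8 fits only x₆ (and all 6 values in {1, 7, 8, 17, 21, 27} must be used), so x₆ = 8.
The 5 still-open variables draw from only 5 values {1, 7, 17, 21, 27}, so each is used; only x₃ can be 1, hence x₃ = 1.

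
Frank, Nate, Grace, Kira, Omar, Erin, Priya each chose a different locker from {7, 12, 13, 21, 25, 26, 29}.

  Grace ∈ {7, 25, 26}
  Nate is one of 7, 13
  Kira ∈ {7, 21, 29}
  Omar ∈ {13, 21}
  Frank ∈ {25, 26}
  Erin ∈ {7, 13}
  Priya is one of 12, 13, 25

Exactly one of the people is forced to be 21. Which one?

Omar

The 7 variables draw from only 7 values {7, 12, 13, 21, 25, 26, 29}, so each is used; only Priya can be 12, hence Priya = 12.
The 6 still-open variables together cover exactly {7, 13, 21, 25, 26, 29} — 6 values for 6 variables — and 29 appears only in Kira's list, so Kira = 29.
The 5 still-open variables draw from only 5 values {7, 13, 21, 25, 26}, so each is used; only Omar can be 21, hence Omar = 21.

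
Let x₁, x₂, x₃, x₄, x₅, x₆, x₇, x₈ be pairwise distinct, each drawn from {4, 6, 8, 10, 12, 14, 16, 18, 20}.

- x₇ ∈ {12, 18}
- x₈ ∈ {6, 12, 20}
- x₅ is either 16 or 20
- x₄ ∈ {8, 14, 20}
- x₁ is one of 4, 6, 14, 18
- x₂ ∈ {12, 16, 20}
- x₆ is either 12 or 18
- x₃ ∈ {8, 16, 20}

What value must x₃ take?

8

The 8 variables draw from only 8 values {4, 6, 8, 12, 14, 16, 18, 20}, so each is used; only x₁ can be 4, hence x₁ = 4.
The 7 still-open variables draw from only 7 values {6, 8, 12, 14, 16, 18, 20}, so each is used; only x₈ can be 6, hence x₈ = 6.
Among the 6 still-open variables, 14 fits only x₄ (and all 6 values in {8, 12, 14, 16, 18, 20} must be used), so x₄ = 14.
Among the 5 still-open variables, 8 fits only x₃ (and all 5 values in {8, 12, 16, 18, 20} must be used), so x₃ = 8.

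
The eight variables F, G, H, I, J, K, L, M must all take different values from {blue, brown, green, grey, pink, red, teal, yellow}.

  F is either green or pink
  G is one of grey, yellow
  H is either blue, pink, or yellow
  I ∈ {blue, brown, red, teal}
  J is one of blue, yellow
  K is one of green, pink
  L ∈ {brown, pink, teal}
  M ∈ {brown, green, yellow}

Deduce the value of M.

The 8 variables draw from only 8 values {blue, brown, green, grey, pink, red, teal, yellow}, so each is used; only G can be grey, hence G = grey.
The 7 still-open variables draw from only 7 values {blue, brown, green, pink, red, teal, yellow}, so each is used; only I can be red, hence I = red.
The 6 still-open variables draw from only 6 values {blue, brown, green, pink, teal, yellow}, so each is used; only L can be teal, hence L = teal.
The 5 still-open variables together cover exactly {blue, brown, green, pink, yellow} — 5 values for 5 variables — and brown appears only in M's list, so M = brown.

brown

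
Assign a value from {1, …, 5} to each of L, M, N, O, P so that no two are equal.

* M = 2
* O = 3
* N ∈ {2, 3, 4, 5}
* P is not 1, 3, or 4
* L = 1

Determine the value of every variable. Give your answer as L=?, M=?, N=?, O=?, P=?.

L=1, M=2, N=4, O=3, P=5

L's domain is down to {1}, so L = 1.
M's domain is down to {2}, so M = 2. Strike 2 from N, P.
O has just one choice, so O = 3. Remove 3 from N.
P has just one choice, so P = 5. So N can't be 5.
N has just one choice, so N = 4.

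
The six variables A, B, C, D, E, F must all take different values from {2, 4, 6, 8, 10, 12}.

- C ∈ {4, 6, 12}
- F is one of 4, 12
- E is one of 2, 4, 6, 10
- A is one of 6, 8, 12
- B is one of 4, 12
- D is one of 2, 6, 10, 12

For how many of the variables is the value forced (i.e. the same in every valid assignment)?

The 6 variables draw from only 6 values {2, 4, 6, 8, 10, 12}, so each is used; only A can be 8, hence A = 8.
B and F between them cover only {4, 12} — a naked pair. Remove those values from C, D, E.
C has just one choice, so C = 6. Remove 6 from D, E.
Determined: A=8, C=6. The other variables each still have more than one consistent value. That makes 2.

2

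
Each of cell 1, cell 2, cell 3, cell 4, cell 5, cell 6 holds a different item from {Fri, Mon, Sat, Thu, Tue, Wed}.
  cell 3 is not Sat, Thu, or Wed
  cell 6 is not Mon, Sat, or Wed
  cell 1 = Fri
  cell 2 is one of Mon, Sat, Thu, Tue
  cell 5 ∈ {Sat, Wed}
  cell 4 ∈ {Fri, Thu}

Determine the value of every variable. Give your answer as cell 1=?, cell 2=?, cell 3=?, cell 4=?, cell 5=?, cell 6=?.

cell 1=Fri, cell 2=Sat, cell 3=Mon, cell 4=Thu, cell 5=Wed, cell 6=Tue

cell 1 must be Fri (only option left). Eliminate Fri elsewhere: cell 3, cell 4, cell 6.
That leaves cell 4 = Thu. Remove Thu from cell 2, cell 6.
cell 6 has just one choice, so cell 6 = Tue. Strike Tue from cell 2, cell 3.
cell 3 has just one choice, so cell 3 = Mon. Eliminate Mon elsewhere: cell 2.
cell 2's domain is down to {Sat}, so cell 2 = Sat. Strike Sat from cell 5.
cell 5's domain is down to {Wed}, so cell 5 = Wed.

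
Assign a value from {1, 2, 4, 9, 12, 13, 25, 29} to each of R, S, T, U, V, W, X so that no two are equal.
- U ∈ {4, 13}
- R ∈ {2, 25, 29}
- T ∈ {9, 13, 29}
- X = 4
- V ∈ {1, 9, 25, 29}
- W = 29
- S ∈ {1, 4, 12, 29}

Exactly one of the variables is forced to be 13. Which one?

W has just one choice, so W = 29. So R, S, T, V can't be 29.
X's domain is down to {4}, so X = 4. Strike 4 from S, U.
So 13 goes to U.

U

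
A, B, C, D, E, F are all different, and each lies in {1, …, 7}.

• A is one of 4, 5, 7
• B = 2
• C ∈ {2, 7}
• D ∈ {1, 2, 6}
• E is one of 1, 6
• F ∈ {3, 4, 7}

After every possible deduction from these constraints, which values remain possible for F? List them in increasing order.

3, 4

B has just one choice, so B = 2. Remove 2 from C, D.
C has just one choice, so C = 7. Strike 7 from A, F.
No further eliminations apply; F can still be any of 3, 4.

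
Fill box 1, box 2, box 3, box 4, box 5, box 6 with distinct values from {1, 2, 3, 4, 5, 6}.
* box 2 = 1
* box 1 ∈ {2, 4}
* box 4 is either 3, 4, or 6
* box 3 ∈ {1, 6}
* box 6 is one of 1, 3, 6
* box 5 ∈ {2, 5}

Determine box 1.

2

box 2 has just one choice, so box 2 = 1. Strike 1 from box 3, box 6.
box 3's domain is down to {6}, so box 3 = 6. Strike 6 from box 4, box 6.
That leaves box 6 = 3. So box 4 can't be 3.
box 4 has just one choice, so box 4 = 4. Remove 4 from box 1.
So box 1 = 2.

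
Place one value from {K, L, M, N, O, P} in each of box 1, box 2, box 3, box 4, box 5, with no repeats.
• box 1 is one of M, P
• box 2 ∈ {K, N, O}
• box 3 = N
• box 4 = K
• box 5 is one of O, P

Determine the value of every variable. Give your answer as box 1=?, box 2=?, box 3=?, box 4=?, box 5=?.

box 3 has just one choice, so box 3 = N. Eliminate N elsewhere: box 2.
That leaves box 4 = K. Remove K from box 2.
box 2 has just one choice, so box 2 = O. So box 5 can't be O.
box 5 must be P (only option left). So box 1 can't be P.
box 1's domain is down to {M}, so box 1 = M.

box 1=M, box 2=O, box 3=N, box 4=K, box 5=P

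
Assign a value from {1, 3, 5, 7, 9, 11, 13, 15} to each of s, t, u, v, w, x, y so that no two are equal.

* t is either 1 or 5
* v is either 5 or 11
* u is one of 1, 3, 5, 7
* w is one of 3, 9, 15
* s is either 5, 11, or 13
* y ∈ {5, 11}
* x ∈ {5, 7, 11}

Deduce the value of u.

3

The 2 variables v and y are confined to {5, 11}, which locks those values in; drop them from s, t, u, x.
s must be 13 (only option left).
t's domain is down to {1}, so t = 1. So u can't be 1.
x's domain is down to {7}, so x = 7. So u can't be 7.
So u = 3.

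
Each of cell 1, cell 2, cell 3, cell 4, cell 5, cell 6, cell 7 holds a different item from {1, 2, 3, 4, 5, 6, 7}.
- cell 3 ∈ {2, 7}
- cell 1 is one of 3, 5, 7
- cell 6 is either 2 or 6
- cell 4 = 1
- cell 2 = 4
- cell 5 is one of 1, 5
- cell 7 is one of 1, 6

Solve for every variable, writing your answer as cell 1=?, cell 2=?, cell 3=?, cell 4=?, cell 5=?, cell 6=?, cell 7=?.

cell 1=3, cell 2=4, cell 3=7, cell 4=1, cell 5=5, cell 6=2, cell 7=6

cell 2's domain is down to {4}, so cell 2 = 4.
cell 4 has just one choice, so cell 4 = 1. Eliminate 1 elsewhere: cell 5, cell 7.
cell 5 must be 5 (only option left). Remove 5 from cell 1.
cell 7 must be 6 (only option left). Eliminate 6 elsewhere: cell 6.
cell 6's domain is down to {2}, so cell 6 = 2. Remove 2 from cell 3.
cell 3's domain is down to {7}, so cell 3 = 7. Eliminate 7 elsewhere: cell 1.
cell 1's domain is down to {3}, so cell 1 = 3.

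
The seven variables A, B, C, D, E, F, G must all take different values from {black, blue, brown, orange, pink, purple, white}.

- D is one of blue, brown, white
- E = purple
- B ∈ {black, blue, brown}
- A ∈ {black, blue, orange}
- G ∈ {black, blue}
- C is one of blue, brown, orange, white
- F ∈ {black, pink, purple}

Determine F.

E has just one choice, so E = purple. Strike purple from F.
The 6 still-open variables draw from only 6 values {black, blue, brown, orange, pink, white}, so each is used; only F can be pink, hence F = pink.

pink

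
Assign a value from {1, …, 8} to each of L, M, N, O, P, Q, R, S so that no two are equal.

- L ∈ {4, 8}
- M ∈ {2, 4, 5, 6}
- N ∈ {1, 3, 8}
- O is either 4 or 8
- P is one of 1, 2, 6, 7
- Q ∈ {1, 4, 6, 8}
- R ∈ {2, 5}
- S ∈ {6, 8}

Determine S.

6

The 8 variables together cover exactly {1, 2, 3, 4, 5, 6, 7, 8} — 8 values for 8 variables — and 3 appears only in N's list, so N = 3.
The 7 still-open variables together cover exactly {1, 2, 4, 5, 6, 7, 8} — 7 values for 7 variables — and 7 appears only in P's list, so P = 7.
The 6 still-open variables draw from only 6 values {1, 2, 4, 5, 6, 8}, so each is used; only Q can be 1, hence Q = 1.
L and O between them cover only {4, 8} — a naked pair. Remove those values from M, S.
So S = 6.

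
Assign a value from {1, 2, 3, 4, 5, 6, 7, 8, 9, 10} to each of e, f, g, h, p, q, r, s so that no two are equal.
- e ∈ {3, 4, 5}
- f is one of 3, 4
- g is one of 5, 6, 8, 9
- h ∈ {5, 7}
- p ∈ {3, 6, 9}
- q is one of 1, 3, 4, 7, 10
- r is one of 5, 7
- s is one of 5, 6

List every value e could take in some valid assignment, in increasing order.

The 2 variables h and r are confined to {5, 7}, which locks those values in; drop them from e, g, q, s.
s's domain is down to {6}, so s = 6. So g, p can't be 6.
The 2 variables e and f are confined to {3, 4}, which locks those values in; drop them from p, q.
p has just one choice, so p = 9. Strike 9 from g.
That leaves g = 8.
No further eliminations apply; e can still be any of 3, 4.

3, 4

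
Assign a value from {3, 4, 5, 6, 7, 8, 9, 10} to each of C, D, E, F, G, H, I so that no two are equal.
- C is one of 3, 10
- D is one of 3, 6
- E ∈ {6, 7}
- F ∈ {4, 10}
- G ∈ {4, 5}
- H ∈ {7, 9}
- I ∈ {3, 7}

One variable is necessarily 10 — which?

C

The 7 variables together cover exactly {3, 4, 5, 6, 7, 9, 10} — 7 values for 7 variables — and 5 appears only in G's list, so G = 5.
Among the 6 still-open variables, 4 fits only F (and all 6 values in {3, 4, 6, 7, 9, 10} must be used), so F = 4.
The 5 still-open variables draw from only 5 values {3, 6, 7, 9, 10}, so each is used; only H can be 9, hence H = 9.
The 4 still-open variables together cover exactly {3, 6, 7, 10} — 4 values for 4 variables — and 10 appears only in C's list, so C = 10.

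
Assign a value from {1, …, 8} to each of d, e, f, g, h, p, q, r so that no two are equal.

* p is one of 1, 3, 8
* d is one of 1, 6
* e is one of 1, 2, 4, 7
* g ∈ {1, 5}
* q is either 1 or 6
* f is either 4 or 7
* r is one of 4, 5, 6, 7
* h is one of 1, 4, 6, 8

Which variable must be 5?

g

The 8 variables together cover exactly {1, 2, 3, 4, 5, 6, 7, 8} — 8 values for 8 variables — and 2 appears only in e's list, so e = 2.
Among the 7 still-open variables, 3 fits only p (and all 7 values in {1, 3, 4, 5, 6, 7, 8} must be used), so p = 3.
The 6 still-open variables draw from only 6 values {1, 4, 5, 6, 7, 8}, so each is used; only h can be 8, hence h = 8.
d and q share exactly the 2 values {1, 6}; by pigeonhole those values go to them, so strike 1, 6 from g, r.
So 5 goes to g.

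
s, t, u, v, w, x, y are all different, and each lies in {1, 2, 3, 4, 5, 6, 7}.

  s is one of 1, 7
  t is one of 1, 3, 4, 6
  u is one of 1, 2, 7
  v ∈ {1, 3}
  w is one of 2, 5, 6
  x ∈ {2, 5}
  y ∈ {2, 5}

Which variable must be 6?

The 7 variables draw from only 7 values {1, 2, 3, 4, 5, 6, 7}, so each is used; only t can be 4, hence t = 4.
Among the 6 still-open variables, 3 fits only v (and all 6 values in {1, 2, 3, 5, 6, 7} must be used), so v = 3.
The 5 still-open variables draw from only 5 values {1, 2, 5, 6, 7}, so each is used; only w can be 6, hence w = 6.

w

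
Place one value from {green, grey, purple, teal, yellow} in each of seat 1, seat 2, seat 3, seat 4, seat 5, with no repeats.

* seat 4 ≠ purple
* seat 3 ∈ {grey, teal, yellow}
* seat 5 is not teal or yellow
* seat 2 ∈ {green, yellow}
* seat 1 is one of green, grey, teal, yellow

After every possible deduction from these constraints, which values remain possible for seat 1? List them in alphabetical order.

green, grey, teal, yellow

The 5 variables draw from only 5 values {green, grey, purple, teal, yellow}, so each is used; only seat 5 can be purple, hence seat 5 = purple.
No further eliminations apply; seat 1 can still be any of green, grey, teal, yellow.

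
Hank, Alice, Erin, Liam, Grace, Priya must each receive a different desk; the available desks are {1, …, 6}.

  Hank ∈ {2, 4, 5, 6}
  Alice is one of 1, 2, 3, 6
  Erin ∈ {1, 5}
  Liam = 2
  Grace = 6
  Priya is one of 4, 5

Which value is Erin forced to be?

Liam's domain is down to {2}, so Liam = 2. Strike 2 from Hank, Alice.
Grace has just one choice, so Grace = 6. So Hank, Alice can't be 6.
Among the 4 still-open variables, 3 fits only Alice (and all 4 values in {1, 3, 4, 5} must be used), so Alice = 3.
The 3 still-open variables together cover exactly {1, 4, 5} — 3 values for 3 variables — and 1 appears only in Erin's list, so Erin = 1.

1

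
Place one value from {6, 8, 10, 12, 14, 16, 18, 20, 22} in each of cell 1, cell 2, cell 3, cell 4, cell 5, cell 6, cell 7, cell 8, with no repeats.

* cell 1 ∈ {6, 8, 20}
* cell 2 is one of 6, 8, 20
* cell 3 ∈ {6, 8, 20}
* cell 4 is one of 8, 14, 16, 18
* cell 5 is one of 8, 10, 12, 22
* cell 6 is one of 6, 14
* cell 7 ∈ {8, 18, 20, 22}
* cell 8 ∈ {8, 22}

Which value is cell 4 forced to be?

The 3 variables cell 1, cell 2, cell 3 are confined to {6, 8, 20}, which locks those values in; drop them from cell 4, cell 5, cell 6, cell 7, cell 8.
cell 6's domain is down to {14}, so cell 6 = 14. Remove 14 from cell 4.
cell 8 has just one choice, so cell 8 = 22. So cell 5, cell 7 can't be 22.
cell 7 must be 18 (only option left). Eliminate 18 elsewhere: cell 4.
So cell 4 = 16.

16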